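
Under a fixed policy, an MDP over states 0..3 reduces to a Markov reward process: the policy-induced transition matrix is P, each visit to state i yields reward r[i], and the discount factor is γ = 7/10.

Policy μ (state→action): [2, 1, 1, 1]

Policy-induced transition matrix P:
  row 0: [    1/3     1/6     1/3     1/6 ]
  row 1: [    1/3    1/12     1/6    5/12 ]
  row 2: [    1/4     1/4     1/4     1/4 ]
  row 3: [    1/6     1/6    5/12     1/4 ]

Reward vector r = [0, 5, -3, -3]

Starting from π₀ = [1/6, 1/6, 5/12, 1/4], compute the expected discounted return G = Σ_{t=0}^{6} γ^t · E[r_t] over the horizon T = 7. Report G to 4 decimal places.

t=0: π = [0.1667, 0.1667, 0.4167, 0.2500], E[r] = -1.1667, γ^t·E[r] = -1.166667, running G = -1.166667
t=1: π = [0.2569, 0.1875, 0.2917, 0.2639], E[r] = -0.7292, γ^t·E[r] = -0.510417, running G = -1.677083
t=2: π = [0.2650, 0.1753, 0.2998, 0.2598], E[r] = -0.8021, γ^t·E[r] = -0.393021, running G = -2.070104
t=3: π = [0.2650, 0.1770, 0.3008, 0.2571], E[r] = -0.7886, γ^t·E[r] = -0.270483, running G = -2.340587
t=4: π = [0.2654, 0.1770, 0.3002, 0.2574], E[r] = -0.7879, γ^t·E[r] = -0.189183, running G = -2.529770
t=5: π = [0.2654, 0.1769, 0.3003, 0.2574], E[r] = -0.7883, γ^t·E[r] = -0.132487, running G = -2.662257
t=6: π = [0.2654, 0.1769, 0.3003, 0.2574], E[r] = -0.7882, γ^t·E[r] = -0.092731, running G = -2.754987

G = -2.7550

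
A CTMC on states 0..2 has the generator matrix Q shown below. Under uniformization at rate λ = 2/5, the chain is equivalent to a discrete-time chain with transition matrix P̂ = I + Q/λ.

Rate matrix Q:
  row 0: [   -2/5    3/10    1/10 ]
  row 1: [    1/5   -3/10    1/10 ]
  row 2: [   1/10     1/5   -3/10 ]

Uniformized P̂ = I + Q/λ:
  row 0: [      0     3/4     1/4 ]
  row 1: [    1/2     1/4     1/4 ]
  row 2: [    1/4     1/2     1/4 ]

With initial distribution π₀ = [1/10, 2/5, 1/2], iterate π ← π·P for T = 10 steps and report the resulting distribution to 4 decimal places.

t=0: π = [0.1000, 0.4000, 0.5000]
t=1: π = [0.3250, 0.4250, 0.2500]
t=2: π = [0.2750, 0.4750, 0.2500]
t=3: π = [0.3000, 0.4500, 0.2500]
t=4: π = [0.2875, 0.4625, 0.2500]
t=5: π = [0.2938, 0.4563, 0.2500]
t=6: π = [0.2906, 0.4594, 0.2500]
t=7: π = [0.2922, 0.4578, 0.2500]
t=8: π = [0.2914, 0.4586, 0.2500]
t=9: π = [0.2918, 0.4582, 0.2500]
t=10: π = [0.2916, 0.4584, 0.2500]

π = [0.2916, 0.4584, 0.2500]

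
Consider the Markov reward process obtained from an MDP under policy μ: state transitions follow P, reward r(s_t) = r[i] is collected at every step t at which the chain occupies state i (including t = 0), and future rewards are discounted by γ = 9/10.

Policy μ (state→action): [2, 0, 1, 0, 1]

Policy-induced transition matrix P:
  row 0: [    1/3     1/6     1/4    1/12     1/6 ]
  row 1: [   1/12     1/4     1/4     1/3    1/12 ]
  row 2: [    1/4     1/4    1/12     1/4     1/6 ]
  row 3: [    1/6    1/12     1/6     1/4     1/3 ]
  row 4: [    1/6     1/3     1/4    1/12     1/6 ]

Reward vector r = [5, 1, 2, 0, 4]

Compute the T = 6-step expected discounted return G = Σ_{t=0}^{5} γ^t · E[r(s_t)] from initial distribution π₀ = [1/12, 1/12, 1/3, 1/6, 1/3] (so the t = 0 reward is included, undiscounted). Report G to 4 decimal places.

t=0: π = [0.0833, 0.0833, 0.3333, 0.1667, 0.3333], E[r] = 2.5000, γ^t·E[r] = 2.500000, running G = 2.500000
t=1: π = [0.2014, 0.2431, 0.1806, 0.1875, 0.1875], E[r] = 2.3611, γ^t·E[r] = 2.125000, running G = 4.625000
t=2: π = [0.1950, 0.2176, 0.2043, 0.2054, 0.1777], E[r] = 2.3119, γ^t·E[r] = 1.872656, running G = 6.497656
t=3: π = [0.1981, 0.2143, 0.1988, 0.2060, 0.1828], E[r] = 2.3334, γ^t·E[r] = 1.701035, running G = 8.198691
t=4: π = [0.1984, 0.2144, 0.1997, 0.2044, 0.1831], E[r] = 2.3383, γ^t·E[r] = 1.534148, running G = 9.732840
t=5: π = [0.1985, 0.2147, 0.1997, 0.2043, 0.1829], E[r] = 2.3380, γ^t·E[r] = 1.380583, running G = 11.113423

G = 11.1134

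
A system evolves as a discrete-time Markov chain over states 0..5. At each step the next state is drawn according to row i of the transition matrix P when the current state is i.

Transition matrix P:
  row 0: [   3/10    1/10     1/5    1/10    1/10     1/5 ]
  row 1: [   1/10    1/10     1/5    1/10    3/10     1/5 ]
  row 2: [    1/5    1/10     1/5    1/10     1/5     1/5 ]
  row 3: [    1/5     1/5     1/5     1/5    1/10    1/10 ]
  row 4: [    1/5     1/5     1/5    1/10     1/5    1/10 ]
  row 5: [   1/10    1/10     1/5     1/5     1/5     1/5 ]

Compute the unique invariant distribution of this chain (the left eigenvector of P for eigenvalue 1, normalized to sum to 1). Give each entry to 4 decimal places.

π = [0.1889, 0.1311, 0.2000, 0.1299, 0.1812, 0.1689]

Balance equations π_j = Σ_i π_i·P[i][j]:
  π_0 = 3/10·π_0 + 1/10·π_1 + 1/5·π_2 + 1/5·π_3 + 1/5·π_4 + 1/10·π_5
  π_1 = 1/10·π_0 + 1/10·π_1 + 1/10·π_2 + 1/5·π_3 + 1/5·π_4 + 1/10·π_5
  π_2 = 1/5·π_0 + 1/5·π_1 + 1/5·π_2 + 1/5·π_3 + 1/5·π_4 + 1/5·π_5
  π_3 = 1/10·π_0 + 1/10·π_1 + 1/10·π_2 + 1/5·π_3 + 1/10·π_4 + 1/5·π_5
  π_4 = 1/10·π_0 + 3/10·π_1 + 1/5·π_2 + 1/10·π_3 + 1/5·π_4 + 1/5·π_5
  normalize: π_0 + π_1 + π_2 + π_3 + π_4 + π_5 = 1
Solving the linear system gives exactly π = [17/90, 59/450, 1/5, 263/2025, 367/2025, 38/225].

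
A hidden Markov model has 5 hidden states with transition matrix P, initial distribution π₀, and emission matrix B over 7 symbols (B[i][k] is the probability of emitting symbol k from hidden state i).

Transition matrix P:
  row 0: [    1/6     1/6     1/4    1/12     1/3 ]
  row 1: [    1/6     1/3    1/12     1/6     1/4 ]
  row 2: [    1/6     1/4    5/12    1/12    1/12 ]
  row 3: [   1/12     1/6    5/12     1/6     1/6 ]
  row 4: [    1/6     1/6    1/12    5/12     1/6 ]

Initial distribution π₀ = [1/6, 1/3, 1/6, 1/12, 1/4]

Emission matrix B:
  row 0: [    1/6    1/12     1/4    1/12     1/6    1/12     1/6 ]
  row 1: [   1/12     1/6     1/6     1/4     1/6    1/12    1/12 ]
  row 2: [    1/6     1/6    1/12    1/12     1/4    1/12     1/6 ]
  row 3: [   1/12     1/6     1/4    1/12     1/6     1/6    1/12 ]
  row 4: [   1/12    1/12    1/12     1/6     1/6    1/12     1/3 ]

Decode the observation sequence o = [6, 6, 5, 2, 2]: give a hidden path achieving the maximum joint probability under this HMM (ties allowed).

path = [4, 4, 3, 3, 3]

t=0: δ = [2.778e-02, 2.778e-02, 2.778e-02, 6.944e-03, 8.333e-02]  (obs o_0=6)
t=1: δ = [2.315e-03, 1.157e-03, 1.929e-03, 2.894e-03, 4.630e-03]  ψ = [4, 4, 2, 4, 4]  (obs o_1=6)
t=2: δ = [6.430e-05, 6.430e-05, 1.005e-04, 3.215e-04, 6.430e-05]  ψ = [4, 4, 3, 4, 0]  (obs o_2=5)
t=3: δ = [6.698e-06, 8.931e-06, 1.116e-05, 1.340e-05, 4.465e-06]  ψ = [3, 3, 3, 3, 3]  (obs o_3=2)
t=4: δ = [4.651e-07, 4.961e-07, 4.651e-07, 5.582e-07, 1.861e-07]  ψ = [2, 1, 3, 3, 0]  (obs o_4=2)
backtrack: best end state = 3; path = [4, 4, 3, 3, 3]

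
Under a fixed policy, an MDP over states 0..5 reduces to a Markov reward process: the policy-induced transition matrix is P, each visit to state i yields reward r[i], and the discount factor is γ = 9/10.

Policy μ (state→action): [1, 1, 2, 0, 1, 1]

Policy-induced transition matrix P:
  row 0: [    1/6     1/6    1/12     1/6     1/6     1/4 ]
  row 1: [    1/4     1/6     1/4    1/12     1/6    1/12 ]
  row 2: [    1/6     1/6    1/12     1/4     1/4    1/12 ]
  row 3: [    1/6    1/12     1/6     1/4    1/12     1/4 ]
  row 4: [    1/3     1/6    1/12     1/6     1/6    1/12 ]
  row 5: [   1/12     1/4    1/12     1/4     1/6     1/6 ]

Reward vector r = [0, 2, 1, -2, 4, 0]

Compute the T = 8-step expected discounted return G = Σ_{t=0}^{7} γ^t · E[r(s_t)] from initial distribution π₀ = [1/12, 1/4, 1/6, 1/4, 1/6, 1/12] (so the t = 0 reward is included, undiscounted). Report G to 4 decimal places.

G = 4.1851

t=0: π = [0.0833, 0.2500, 0.1667, 0.2500, 0.1667, 0.0833], E[r] = 0.8333, γ^t·E[r] = 0.833333, running G = 0.833333
t=1: π = [0.2083, 0.1528, 0.1458, 0.1875, 0.1597, 0.1458], E[r] = 0.7153, γ^t·E[r] = 0.643750, running G = 1.477083
t=2: π = [0.1939, 0.1632, 0.1244, 0.1939, 0.1632, 0.1615], E[r] = 0.7159, γ^t·E[r] = 0.579844, running G = 2.056927
t=3: π = [0.1940, 0.1640, 0.1267, 0.1930, 0.1609, 0.1614], E[r] = 0.7120, γ^t·E[r] = 0.519082, running G = 2.576009
t=4: π = [0.1937, 0.1640, 0.1267, 0.1931, 0.1611, 0.1613], E[r] = 0.7132, γ^t·E[r] = 0.467904, running G = 3.043913
t=5: π = [0.1938, 0.1640, 0.1268, 0.1931, 0.1611, 0.1612], E[r] = 0.7132, γ^t·E[r] = 0.421114, running G = 3.465028
t=6: π = [0.1938, 0.1640, 0.1268, 0.1931, 0.1611, 0.1612], E[r] = 0.7132, γ^t·E[r] = 0.379004, running G = 3.844031
t=7: π = [0.1938, 0.1640, 0.1268, 0.1931, 0.1611, 0.1612], E[r] = 0.7132, γ^t·E[r] = 0.341103, running G = 4.185134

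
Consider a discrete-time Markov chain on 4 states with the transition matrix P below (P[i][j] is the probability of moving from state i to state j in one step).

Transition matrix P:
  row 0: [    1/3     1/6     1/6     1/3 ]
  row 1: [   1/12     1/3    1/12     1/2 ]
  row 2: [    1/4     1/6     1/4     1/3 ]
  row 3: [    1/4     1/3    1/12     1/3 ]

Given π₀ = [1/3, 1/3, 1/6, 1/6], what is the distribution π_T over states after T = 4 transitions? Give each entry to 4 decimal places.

π = [0.2228, 0.2756, 0.1225, 0.3791]

t=0: π = [0.3333, 0.3333, 0.1667, 0.1667]
t=1: π = [0.2222, 0.2500, 0.1389, 0.3889]
t=2: π = [0.2269, 0.2731, 0.1250, 0.3750]
t=3: π = [0.2234, 0.2747, 0.1231, 0.3789]
t=4: π = [0.2228, 0.2756, 0.1225, 0.3791]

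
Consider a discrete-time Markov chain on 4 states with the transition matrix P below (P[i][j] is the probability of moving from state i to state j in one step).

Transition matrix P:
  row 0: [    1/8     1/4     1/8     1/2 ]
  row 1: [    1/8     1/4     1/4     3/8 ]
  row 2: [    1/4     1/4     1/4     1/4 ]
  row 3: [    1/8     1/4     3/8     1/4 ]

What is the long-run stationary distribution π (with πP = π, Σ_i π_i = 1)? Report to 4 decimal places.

Balance equations π_j = Σ_i π_i·P[i][j]:
  π_0 = 1/8·π_0 + 1/8·π_1 + 1/4·π_2 + 1/8·π_3
  π_1 = 1/4·π_0 + 1/4·π_1 + 1/4·π_2 + 1/4·π_3
  π_2 = 1/8·π_0 + 1/4·π_1 + 1/4·π_2 + 3/8·π_3
  normalize: π_0 + π_1 + π_2 + π_3 = 1
Solving the linear system gives exactly π = [47/296, 1/4, 10/37, 95/296].

π = [0.1588, 0.2500, 0.2703, 0.3209]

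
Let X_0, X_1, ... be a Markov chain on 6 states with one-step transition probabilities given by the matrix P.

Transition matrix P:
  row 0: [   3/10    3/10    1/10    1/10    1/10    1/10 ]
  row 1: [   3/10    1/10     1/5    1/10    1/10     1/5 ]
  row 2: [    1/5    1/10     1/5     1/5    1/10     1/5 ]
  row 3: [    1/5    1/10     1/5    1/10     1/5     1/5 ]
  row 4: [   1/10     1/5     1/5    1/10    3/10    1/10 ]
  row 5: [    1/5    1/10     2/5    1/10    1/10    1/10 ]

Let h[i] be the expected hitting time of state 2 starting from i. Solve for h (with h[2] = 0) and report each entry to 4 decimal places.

First-step conditioning: h[2] = 0; for i ≠ 2, h[i] = 1 + Σ_k P[i][k]·h[k].
  h[0] = 1 + 3/10·h[0] + 3/10·h[1] + 1/10·h[3] + 1/10·h[4] + 1/10·h[5]
  h[1] = 1 + 3/10·h[0] + 1/10·h[1] + 1/10·h[3] + 1/10·h[4] + 1/5·h[5]
  h[3] = 1 + 1/5·h[0] + 1/10·h[1] + 1/10·h[3] + 1/5·h[4] + 1/5·h[5]
  h[4] = 1 + 1/10·h[0] + 1/5·h[1] + 1/10·h[3] + 3/10·h[4] + 1/10·h[5]
  h[5] = 1 + 1/5·h[0] + 1/10·h[1] + 1/10·h[3] + 1/10·h[4] + 1/10·h[5]
Solving the 5×5 linear system over states ≠ 2 gives exactly h = [97600/17839, 87200/17839, 0, 86110/17839, 86700/17839, 70400/17839] (h[2] = 0 is the target).

h = [5.4712, 4.8882, 0.0000, 4.8271, 4.8601, 3.9464]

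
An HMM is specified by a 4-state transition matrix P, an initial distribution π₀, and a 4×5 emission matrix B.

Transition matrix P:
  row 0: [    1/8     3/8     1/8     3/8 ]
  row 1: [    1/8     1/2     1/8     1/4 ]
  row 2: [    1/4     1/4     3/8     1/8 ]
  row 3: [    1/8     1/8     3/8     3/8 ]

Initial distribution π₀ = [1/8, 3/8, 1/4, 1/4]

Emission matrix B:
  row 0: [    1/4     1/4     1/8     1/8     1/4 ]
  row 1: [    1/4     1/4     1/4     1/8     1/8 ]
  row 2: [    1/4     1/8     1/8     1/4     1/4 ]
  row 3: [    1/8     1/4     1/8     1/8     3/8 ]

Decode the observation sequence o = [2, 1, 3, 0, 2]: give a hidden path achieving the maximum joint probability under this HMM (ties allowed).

path = [1, 1, 1, 1, 1]

t=0: δ = [1.562e-02, 9.375e-02, 3.125e-02, 3.125e-02]  (obs o_0=2)
t=1: δ = [2.930e-03, 1.172e-02, 1.465e-03, 5.859e-03]  ψ = [1, 1, 1, 1]  (obs o_1=1)
t=2: δ = [1.831e-04, 7.324e-04, 5.493e-04, 3.662e-04]  ψ = [1, 1, 3, 1]  (obs o_2=3)
t=3: δ = [3.433e-05, 9.155e-05, 5.150e-05, 2.289e-05]  ψ = [2, 1, 2, 1]  (obs o_3=0)
t=4: δ = [1.609e-06, 1.144e-05, 2.414e-06, 2.861e-06]  ψ = [2, 1, 2, 1]  (obs o_4=2)
backtrack: best end state = 1; path = [1, 1, 1, 1, 1]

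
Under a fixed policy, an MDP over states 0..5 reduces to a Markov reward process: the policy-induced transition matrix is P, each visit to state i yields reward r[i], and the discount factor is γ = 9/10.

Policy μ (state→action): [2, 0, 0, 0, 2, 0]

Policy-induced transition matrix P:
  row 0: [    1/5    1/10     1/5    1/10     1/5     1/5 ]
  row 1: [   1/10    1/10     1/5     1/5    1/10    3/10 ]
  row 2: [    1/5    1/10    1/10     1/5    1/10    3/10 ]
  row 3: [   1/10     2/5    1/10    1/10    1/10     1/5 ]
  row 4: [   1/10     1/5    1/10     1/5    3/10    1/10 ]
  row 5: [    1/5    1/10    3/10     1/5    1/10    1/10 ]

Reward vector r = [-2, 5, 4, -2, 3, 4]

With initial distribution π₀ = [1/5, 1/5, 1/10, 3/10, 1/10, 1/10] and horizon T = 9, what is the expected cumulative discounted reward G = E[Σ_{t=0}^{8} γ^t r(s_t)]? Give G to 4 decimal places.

t=0: π = [0.2000, 0.2000, 0.1000, 0.3000, 0.1000, 0.1000], E[r] = 1.1000, γ^t·E[r] = 1.100000, running G = 1.100000
t=1: π = [0.1400, 0.2000, 0.1600, 0.1500, 0.1400, 0.2100], E[r] = 2.3200, γ^t·E[r] = 2.088000, running G = 3.188000
t=2: π = [0.1510, 0.1590, 0.1760, 0.1710, 0.1420, 0.2010], E[r] = 2.0850, γ^t·E[r] = 1.688850, running G = 4.876850
t=3: π = [0.1528, 0.1655, 0.1712, 0.1678, 0.1435, 0.1992], E[r] = 2.0984, γ^t·E[r] = 1.529734, running G = 6.406584
t=4: π = [0.1523, 0.1647, 0.1717, 0.1679, 0.1440, 0.1994], E[r] = 2.0992, γ^t·E[r] = 1.377252, running G = 7.783836
t=5: π = [0.1523, 0.1648, 0.1716, 0.1680, 0.1440, 0.1993], E[r] = 2.0989, γ^t·E[r] = 1.239364, running G = 9.023200
t=6: π = [0.1523, 0.1648, 0.1716, 0.1680, 0.1440, 0.1993], E[r] = 2.0990, γ^t·E[r] = 1.115501, running G = 10.138701
t=7: π = [0.1523, 0.1648, 0.1716, 0.1680, 0.1440, 0.1993], E[r] = 2.0990, γ^t·E[r] = 1.003950, running G = 11.142652
t=8: π = [0.1523, 0.1648, 0.1716, 0.1680, 0.1440, 0.1993], E[r] = 2.0990, γ^t·E[r] = 0.903556, running G = 12.046208

G = 12.0462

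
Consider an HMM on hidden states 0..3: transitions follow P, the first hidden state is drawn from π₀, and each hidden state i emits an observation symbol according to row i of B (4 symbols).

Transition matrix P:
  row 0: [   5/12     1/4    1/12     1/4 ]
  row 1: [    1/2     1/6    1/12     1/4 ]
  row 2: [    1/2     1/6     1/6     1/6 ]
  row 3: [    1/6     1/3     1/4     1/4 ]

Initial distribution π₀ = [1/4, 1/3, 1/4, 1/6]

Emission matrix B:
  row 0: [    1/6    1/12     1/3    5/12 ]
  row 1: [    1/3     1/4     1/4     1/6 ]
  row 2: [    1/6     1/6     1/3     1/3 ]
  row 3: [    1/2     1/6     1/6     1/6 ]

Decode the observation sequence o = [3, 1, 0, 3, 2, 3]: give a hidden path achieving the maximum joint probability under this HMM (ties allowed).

t=0: δ = [1.042e-01, 5.556e-02, 8.333e-02, 2.778e-02]  (obs o_0=3)
t=1: δ = [3.617e-03, 6.510e-03, 2.315e-03, 4.340e-03]  ψ = [0, 0, 2, 0]  (obs o_1=1)
t=2: δ = [5.425e-04, 4.823e-04, 1.808e-04, 8.138e-04]  ψ = [1, 3, 3, 1]  (obs o_2=0)
t=3: δ = [1.005e-04, 4.521e-05, 6.782e-05, 3.391e-05]  ψ = [1, 3, 3, 3]  (obs o_3=3)
t=4: δ = [1.395e-05, 6.279e-06, 3.768e-06, 4.186e-06]  ψ = [0, 0, 2, 0]  (obs o_4=2)
t=5: δ = [2.423e-06, 5.814e-07, 3.876e-07, 5.814e-07]  ψ = [0, 0, 0, 0]  (obs o_5=3)
backtrack: best end state = 0; path = [0, 3, 1, 0, 0, 0]

path = [0, 3, 1, 0, 0, 0]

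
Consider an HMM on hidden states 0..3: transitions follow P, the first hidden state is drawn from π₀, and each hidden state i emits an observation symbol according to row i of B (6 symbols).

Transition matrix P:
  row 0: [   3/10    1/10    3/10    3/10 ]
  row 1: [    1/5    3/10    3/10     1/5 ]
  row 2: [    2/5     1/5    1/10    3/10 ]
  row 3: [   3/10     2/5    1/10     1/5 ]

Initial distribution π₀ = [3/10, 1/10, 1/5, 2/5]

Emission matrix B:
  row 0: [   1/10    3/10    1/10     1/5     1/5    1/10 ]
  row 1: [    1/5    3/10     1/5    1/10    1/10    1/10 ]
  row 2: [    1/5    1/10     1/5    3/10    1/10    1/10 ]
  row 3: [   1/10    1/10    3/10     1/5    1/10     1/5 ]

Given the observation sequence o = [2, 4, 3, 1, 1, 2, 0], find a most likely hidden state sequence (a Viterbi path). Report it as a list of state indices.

t=0: δ = [3.000e-02, 2.000e-02, 4.000e-02, 1.200e-01]  (obs o_0=2)
t=1: δ = [7.200e-03, 4.800e-03, 1.200e-03, 2.400e-03]  ψ = [3, 3, 3, 3]  (obs o_1=4)
t=2: δ = [4.320e-04, 1.440e-04, 6.480e-04, 4.320e-04]  ψ = [0, 1, 0, 0]  (obs o_2=3)
t=3: δ = [7.776e-05, 5.184e-05, 1.296e-05, 1.944e-05]  ψ = [2, 3, 0, 2]  (obs o_3=1)
t=4: δ = [6.998e-06, 4.666e-06, 2.333e-06, 2.333e-06]  ψ = [0, 1, 0, 0]  (obs o_4=1)
t=5: δ = [2.100e-07, 2.799e-07, 4.199e-07, 6.299e-07]  ψ = [0, 1, 0, 0]  (obs o_5=2)
t=6: δ = [1.890e-08, 5.039e-08, 1.680e-08, 1.260e-08]  ψ = [3, 3, 1, 2]  (obs o_6=0)
backtrack: best end state = 1; path = [3, 0, 2, 0, 0, 3, 1]

path = [3, 0, 2, 0, 0, 3, 1]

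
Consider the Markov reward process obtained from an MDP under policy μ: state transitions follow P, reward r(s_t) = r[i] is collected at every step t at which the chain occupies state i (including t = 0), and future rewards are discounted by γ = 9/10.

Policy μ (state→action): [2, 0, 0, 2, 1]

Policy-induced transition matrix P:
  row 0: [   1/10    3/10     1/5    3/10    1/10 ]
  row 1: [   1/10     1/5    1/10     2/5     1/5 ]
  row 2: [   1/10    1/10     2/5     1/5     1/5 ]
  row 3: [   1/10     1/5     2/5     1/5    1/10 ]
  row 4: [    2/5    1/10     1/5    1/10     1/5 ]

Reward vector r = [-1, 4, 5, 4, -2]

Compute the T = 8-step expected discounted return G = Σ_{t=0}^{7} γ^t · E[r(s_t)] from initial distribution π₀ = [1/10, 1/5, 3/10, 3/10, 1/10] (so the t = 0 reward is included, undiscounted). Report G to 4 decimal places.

G = 15.3839

t=0: π = [0.1000, 0.2000, 0.3000, 0.3000, 0.1000], E[r] = 3.2000, γ^t·E[r] = 3.200000, running G = 3.200000
t=1: π = [0.1300, 0.1700, 0.3000, 0.2400, 0.1600], E[r] = 2.6900, γ^t·E[r] = 2.421000, running G = 5.621000
t=2: π = [0.1480, 0.1670, 0.2910, 0.2310, 0.1630], E[r] = 2.5730, γ^t·E[r] = 2.084130, running G = 7.705130
t=3: π = [0.1489, 0.1694, 0.2877, 0.2319, 0.1621], E[r] = 2.5706, γ^t·E[r] = 1.873967, running G = 9.579097
t=4: π = [0.1486, 0.1699, 0.2870, 0.2326, 0.1619], E[r] = 2.5723, γ^t·E[r] = 1.687693, running G = 11.266790
t=5: π = [0.1486, 0.1700, 0.2869, 0.2327, 0.1619], E[r] = 2.5728, γ^t·E[r] = 1.519184, running G = 12.785974
t=6: π = [0.1486, 0.1700, 0.2869, 0.2327, 0.1619], E[r] = 2.5728, γ^t·E[r] = 1.367309, running G = 14.153282
t=7: π = [0.1486, 0.1700, 0.2869, 0.2327, 0.1619], E[r] = 2.5728, γ^t·E[r] = 1.230581, running G = 15.383864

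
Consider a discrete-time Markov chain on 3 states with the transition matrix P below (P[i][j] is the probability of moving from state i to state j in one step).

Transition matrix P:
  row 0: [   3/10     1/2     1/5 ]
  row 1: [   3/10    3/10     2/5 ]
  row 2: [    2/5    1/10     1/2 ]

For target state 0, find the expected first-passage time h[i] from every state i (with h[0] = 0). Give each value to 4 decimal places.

First-step conditioning: h[0] = 0; for i ≠ 0, h[i] = 1 + Σ_k P[i][k]·h[k].
  h[1] = 1 + 3/10·h[1] + 2/5·h[2]
  h[2] = 1 + 1/10·h[1] + 1/2·h[2]
Solving the 2×2 linear system over states ≠ 0 gives exactly h = [0, 90/31, 80/31] (h[0] = 0 is the target).

h = [0.0000, 2.9032, 2.5806]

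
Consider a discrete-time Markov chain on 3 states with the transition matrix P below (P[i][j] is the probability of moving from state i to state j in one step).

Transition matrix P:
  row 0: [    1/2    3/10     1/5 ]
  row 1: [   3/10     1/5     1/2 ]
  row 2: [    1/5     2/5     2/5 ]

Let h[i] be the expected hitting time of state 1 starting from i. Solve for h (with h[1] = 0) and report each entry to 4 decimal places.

h = [3.0769, 0.0000, 2.6923]

First-step conditioning: h[1] = 0; for i ≠ 1, h[i] = 1 + Σ_k P[i][k]·h[k].
  h[0] = 1 + 1/2·h[0] + 1/5·h[2]
  h[2] = 1 + 1/5·h[0] + 2/5·h[2]
Solving the 2×2 linear system over states ≠ 1 gives exactly h = [40/13, 0, 35/13] (h[1] = 0 is the target).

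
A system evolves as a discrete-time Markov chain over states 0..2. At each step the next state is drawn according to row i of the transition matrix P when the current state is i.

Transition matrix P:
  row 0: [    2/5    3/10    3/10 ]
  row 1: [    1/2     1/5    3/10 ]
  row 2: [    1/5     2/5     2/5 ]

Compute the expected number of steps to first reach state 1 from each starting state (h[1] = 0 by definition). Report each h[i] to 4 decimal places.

First-step conditioning: h[1] = 0; for i ≠ 1, h[i] = 1 + Σ_k P[i][k]·h[k].
  h[0] = 1 + 2/5·h[0] + 3/10·h[2]
  h[2] = 1 + 1/5·h[0] + 2/5·h[2]
Solving the 2×2 linear system over states ≠ 1 gives exactly h = [3, 0, 8/3] (h[1] = 0 is the target).

h = [3.0000, 0.0000, 2.6667]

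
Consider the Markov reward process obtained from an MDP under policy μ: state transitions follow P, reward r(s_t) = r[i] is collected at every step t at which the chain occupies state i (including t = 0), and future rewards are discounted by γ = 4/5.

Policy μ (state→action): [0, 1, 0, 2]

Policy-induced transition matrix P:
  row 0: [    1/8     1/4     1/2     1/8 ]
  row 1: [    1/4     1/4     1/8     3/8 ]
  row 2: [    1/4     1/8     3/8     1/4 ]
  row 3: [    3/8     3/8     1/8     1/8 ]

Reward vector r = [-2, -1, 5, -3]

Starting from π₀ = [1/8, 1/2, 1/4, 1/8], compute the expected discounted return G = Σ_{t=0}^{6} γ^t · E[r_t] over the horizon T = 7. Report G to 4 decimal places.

G = -0.1389

t=0: π = [0.1250, 0.5000, 0.2500, 0.1250], E[r] = 0.1250, γ^t·E[r] = 0.125000, running G = 0.125000
t=1: π = [0.2500, 0.2344, 0.2344, 0.2813], E[r] = -0.4063, γ^t·E[r] = -0.325000, running G = -0.200000
t=2: π = [0.2539, 0.2559, 0.2773, 0.2129], E[r] = -0.0156, γ^t·E[r] = -0.010000, running G = -0.210000
t=3: π = [0.2449, 0.2419, 0.2896, 0.2236], E[r] = 0.0452, γ^t·E[r] = 0.023125, running G = -0.186875
t=4: π = [0.2473, 0.2418, 0.2892, 0.2217], E[r] = 0.0446, γ^t·E[r] = 0.018263, running G = -0.168613
t=5: π = [0.2468, 0.2416, 0.2901, 0.2216], E[r] = 0.0504, γ^t·E[r] = 0.016506, running G = -0.152106
t=6: π = [0.2469, 0.2414, 0.2901, 0.2216], E[r] = 0.0502, γ^t·E[r] = 0.013166, running G = -0.138940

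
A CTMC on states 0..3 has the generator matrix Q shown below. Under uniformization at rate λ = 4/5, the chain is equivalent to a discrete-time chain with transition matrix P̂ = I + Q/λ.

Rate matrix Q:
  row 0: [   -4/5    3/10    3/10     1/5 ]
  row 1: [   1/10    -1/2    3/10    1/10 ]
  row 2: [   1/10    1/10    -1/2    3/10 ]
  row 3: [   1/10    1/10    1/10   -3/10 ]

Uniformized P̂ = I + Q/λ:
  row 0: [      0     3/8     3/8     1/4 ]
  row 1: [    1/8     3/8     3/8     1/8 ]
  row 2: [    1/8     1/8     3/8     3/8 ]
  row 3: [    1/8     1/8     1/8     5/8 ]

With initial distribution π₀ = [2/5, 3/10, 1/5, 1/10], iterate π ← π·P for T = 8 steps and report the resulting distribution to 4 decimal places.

t=0: π = [0.4000, 0.3000, 0.2000, 0.1000]
t=1: π = [0.0750, 0.3000, 0.3500, 0.2750]
t=2: π = [0.1156, 0.2188, 0.3063, 0.3594]
t=3: π = [0.1105, 0.2086, 0.2852, 0.3957]
t=4: π = [0.1112, 0.2048, 0.2761, 0.4080]
t=5: π = [0.1111, 0.2040, 0.2730, 0.4119]
t=6: π = [0.1111, 0.2038, 0.2720, 0.4131]
t=7: π = [0.1111, 0.2037, 0.2717, 0.4134]
t=8: π = [0.1111, 0.2037, 0.2716, 0.4135]

π = [0.1111, 0.2037, 0.2716, 0.4135]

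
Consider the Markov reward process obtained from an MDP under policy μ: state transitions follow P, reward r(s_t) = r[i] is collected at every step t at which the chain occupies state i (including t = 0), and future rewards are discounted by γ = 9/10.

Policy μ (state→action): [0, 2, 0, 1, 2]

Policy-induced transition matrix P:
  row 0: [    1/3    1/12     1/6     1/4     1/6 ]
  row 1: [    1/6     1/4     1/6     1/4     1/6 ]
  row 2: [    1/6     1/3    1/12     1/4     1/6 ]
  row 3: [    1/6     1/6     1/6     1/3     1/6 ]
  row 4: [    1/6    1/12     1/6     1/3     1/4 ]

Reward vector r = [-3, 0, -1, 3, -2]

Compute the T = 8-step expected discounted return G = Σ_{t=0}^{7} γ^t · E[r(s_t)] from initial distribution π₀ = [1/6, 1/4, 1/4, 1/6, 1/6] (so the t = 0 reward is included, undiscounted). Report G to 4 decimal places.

t=0: π = [0.1667, 0.2500, 0.2500, 0.1667, 0.1667], E[r] = -0.5833, γ^t·E[r] = -0.583333, running G = -0.583333
t=1: π = [0.1944, 0.2014, 0.1458, 0.2778, 0.1806], E[r] = -0.2569, γ^t·E[r] = -0.231250, running G = -0.814583
t=2: π = [0.1991, 0.1765, 0.1545, 0.2882, 0.1817], E[r] = -0.2506, γ^t·E[r] = -0.202969, running G = -1.017552
t=3: π = [0.1998, 0.1754, 0.1538, 0.2892, 0.1818], E[r] = -0.2495, γ^t·E[r] = -0.181863, running G = -1.199415
t=4: π = [0.2000, 0.1751, 0.1539, 0.2892, 0.1818], E[r] = -0.2497, γ^t·E[r] = -0.163806, running G = -1.363222
t=5: π = [0.2000, 0.1751, 0.1538, 0.2893, 0.1818], E[r] = -0.2497, γ^t·E[r] = -0.147447, running G = -1.510669
t=6: π = [0.2000, 0.1751, 0.1538, 0.2893, 0.1818], E[r] = -0.2497, γ^t·E[r] = -0.132707, running G = -1.643376
t=7: π = [0.2000, 0.1751, 0.1538, 0.2893, 0.1818], E[r] = -0.2497, γ^t·E[r] = -0.119437, running G = -1.762813

G = -1.7628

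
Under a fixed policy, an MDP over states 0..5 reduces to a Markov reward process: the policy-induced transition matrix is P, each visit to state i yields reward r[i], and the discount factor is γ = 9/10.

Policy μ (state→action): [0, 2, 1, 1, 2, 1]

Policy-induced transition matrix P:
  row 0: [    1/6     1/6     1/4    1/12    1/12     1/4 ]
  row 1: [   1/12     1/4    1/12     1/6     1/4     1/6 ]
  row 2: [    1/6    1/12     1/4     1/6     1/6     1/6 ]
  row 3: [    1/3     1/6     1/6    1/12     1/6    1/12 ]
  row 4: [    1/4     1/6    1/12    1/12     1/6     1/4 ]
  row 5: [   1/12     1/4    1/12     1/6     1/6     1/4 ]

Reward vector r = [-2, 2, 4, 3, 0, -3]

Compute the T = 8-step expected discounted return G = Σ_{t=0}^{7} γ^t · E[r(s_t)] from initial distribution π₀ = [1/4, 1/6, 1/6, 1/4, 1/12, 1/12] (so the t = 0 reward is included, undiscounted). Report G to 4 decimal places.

G = 2.9617

t=0: π = [0.2500, 0.1667, 0.1667, 0.2500, 0.0833, 0.0833], E[r] = 1.0000, γ^t·E[r] = 1.000000, running G = 1.000000
t=1: π = [0.1944, 0.1736, 0.1736, 0.1181, 0.1597, 0.1806], E[r] = 0.4653, γ^t·E[r] = 0.418750, running G = 1.418750
t=2: π = [0.1701, 0.1817, 0.1545, 0.1273, 0.1649, 0.2014], E[r] = 0.4190, γ^t·E[r] = 0.339375, running G = 1.758125
t=3: π = [0.1697, 0.1857, 0.1481, 0.1281, 0.1676, 0.2008], E[r] = 0.4063, γ^t·E[r] = 0.296227, running G = 2.054352
t=4: π = [0.1698, 0.1865, 0.1470, 0.1279, 0.1680, 0.2008], E[r] = 0.4025, γ^t·E[r] = 0.264096, running G = 2.318448
t=5: π = [0.1697, 0.1867, 0.1468, 0.1279, 0.1681, 0.2009], E[r] = 0.4020, γ^t·E[r] = 0.237395, running G = 2.555843
t=6: π = [0.1697, 0.1867, 0.1467, 0.1279, 0.1681, 0.2009], E[r] = 0.4019, γ^t·E[r] = 0.213608, running G = 2.769450
t=7: π = [0.1697, 0.1867, 0.1467, 0.1279, 0.1681, 0.2009], E[r] = 0.4019, γ^t·E[r] = 0.192233, running G = 2.961684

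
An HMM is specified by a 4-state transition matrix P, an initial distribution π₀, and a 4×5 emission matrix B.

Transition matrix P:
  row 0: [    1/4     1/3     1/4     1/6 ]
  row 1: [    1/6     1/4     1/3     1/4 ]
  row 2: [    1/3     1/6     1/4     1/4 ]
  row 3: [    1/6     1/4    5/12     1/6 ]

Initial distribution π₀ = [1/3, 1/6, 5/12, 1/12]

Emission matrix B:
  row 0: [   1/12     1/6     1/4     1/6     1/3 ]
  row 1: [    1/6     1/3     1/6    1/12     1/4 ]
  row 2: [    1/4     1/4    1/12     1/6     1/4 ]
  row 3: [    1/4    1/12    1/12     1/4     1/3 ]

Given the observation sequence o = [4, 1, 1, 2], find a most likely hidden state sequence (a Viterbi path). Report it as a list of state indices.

t=0: δ = [1.111e-01, 4.167e-02, 1.042e-01, 2.778e-02]  (obs o_0=4)
t=1: δ = [5.787e-03, 1.235e-02, 6.944e-03, 2.170e-03]  ψ = [2, 0, 0, 2]  (obs o_1=1)
t=2: δ = [3.858e-04, 1.029e-03, 1.029e-03, 2.572e-04]  ψ = [2, 1, 1, 1]  (obs o_2=1)
t=3: δ = [8.573e-05, 4.287e-05, 2.858e-05, 2.143e-05]  ψ = [2, 1, 1, 1]  (obs o_3=2)
backtrack: best end state = 0; path = [0, 1, 2, 0]

path = [0, 1, 2, 0]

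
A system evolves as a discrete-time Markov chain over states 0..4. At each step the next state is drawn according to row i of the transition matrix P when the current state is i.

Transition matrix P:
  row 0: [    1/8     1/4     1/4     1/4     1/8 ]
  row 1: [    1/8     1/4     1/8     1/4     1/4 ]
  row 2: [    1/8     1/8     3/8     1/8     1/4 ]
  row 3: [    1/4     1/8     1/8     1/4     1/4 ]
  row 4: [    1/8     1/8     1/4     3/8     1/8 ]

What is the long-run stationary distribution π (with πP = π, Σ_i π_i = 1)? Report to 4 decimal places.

π = [0.1559, 0.1651, 0.2268, 0.2473, 0.2049]

Balance equations π_j = Σ_i π_i·P[i][j]:
  π_0 = 1/8·π_0 + 1/8·π_1 + 1/8·π_2 + 1/4·π_3 + 1/8·π_4
  π_1 = 1/4·π_0 + 1/4·π_1 + 1/8·π_2 + 1/8·π_3 + 1/8·π_4
  π_2 = 1/4·π_0 + 1/8·π_1 + 3/8·π_2 + 1/8·π_3 + 1/4·π_4
  π_3 = 1/4·π_0 + 1/4·π_1 + 1/8·π_2 + 1/4·π_3 + 3/8·π_4
  normalize: π_0 + π_1 + π_2 + π_3 + π_4 = 1
Solving the linear system gives exactly π = [541/3470, 573/3470, 787/3470, 429/1735, 711/3470].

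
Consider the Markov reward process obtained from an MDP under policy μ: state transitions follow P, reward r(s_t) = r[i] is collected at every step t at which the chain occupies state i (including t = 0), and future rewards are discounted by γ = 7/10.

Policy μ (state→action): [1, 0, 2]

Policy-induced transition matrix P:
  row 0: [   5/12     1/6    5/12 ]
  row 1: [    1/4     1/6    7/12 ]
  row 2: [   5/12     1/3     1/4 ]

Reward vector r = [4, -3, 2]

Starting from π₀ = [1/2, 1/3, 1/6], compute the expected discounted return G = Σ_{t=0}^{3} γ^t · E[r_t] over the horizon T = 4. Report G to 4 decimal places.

G = 3.8764

t=0: π = [0.5000, 0.3333, 0.1667], E[r] = 1.3333, γ^t·E[r] = 1.333333, running G = 1.333333
t=1: π = [0.3611, 0.1944, 0.4444], E[r] = 1.7500, γ^t·E[r] = 1.225000, running G = 2.558333
t=2: π = [0.3843, 0.2407, 0.3750], E[r] = 1.5648, γ^t·E[r] = 0.766759, running G = 3.325093
t=3: π = [0.3765, 0.2292, 0.3943], E[r] = 1.6073, γ^t·E[r] = 0.551288, running G = 3.876380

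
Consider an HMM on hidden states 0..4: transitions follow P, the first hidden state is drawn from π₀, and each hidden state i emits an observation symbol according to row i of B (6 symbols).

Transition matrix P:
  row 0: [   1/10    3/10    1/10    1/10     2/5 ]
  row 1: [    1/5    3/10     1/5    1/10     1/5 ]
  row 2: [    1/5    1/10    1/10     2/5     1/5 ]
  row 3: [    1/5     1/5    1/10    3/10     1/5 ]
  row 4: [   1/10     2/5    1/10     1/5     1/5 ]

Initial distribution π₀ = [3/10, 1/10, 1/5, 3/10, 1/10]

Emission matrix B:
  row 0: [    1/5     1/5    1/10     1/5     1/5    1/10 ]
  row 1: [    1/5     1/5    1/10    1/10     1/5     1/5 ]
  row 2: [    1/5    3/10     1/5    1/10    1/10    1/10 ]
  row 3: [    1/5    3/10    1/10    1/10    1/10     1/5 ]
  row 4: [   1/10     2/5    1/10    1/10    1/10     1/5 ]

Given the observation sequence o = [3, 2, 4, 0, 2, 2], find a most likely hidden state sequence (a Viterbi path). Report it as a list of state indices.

path = [0, 4, 1, 1, 2, 3]

t=0: δ = [6.000e-02, 1.000e-02, 2.000e-02, 3.000e-02, 1.000e-02]  (obs o_0=3)
t=1: δ = [6.000e-04, 1.800e-03, 1.200e-03, 9.000e-04, 2.400e-03]  ψ = [0, 0, 0, 3, 0]  (obs o_1=2)
t=2: δ = [7.200e-05, 1.920e-04, 3.600e-05, 4.800e-05, 4.800e-05]  ψ = [1, 4, 1, 2, 4]  (obs o_2=4)
t=3: δ = [7.680e-06, 1.152e-05, 7.680e-06, 3.840e-06, 3.840e-06]  ψ = [1, 1, 1, 1, 1]  (obs o_3=0)
t=4: δ = [2.304e-07, 3.456e-07, 4.608e-07, 3.072e-07, 3.072e-07]  ψ = [1, 1, 1, 2, 0]  (obs o_4=2)
t=5: δ = [9.216e-09, 1.229e-08, 1.382e-08, 1.843e-08, 9.216e-09]  ψ = [2, 4, 1, 2, 0]  (obs o_5=2)
backtrack: best end state = 3; path = [0, 4, 1, 1, 2, 3]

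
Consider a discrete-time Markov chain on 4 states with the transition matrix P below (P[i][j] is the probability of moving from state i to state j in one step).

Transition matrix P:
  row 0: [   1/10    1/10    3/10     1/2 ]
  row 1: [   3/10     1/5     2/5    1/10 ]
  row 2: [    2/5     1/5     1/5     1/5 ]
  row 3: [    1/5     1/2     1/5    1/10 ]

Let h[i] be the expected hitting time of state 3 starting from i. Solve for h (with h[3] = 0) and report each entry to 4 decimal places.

First-step conditioning: h[3] = 0; for i ≠ 3, h[i] = 1 + Σ_k P[i][k]·h[k].
  h[0] = 1 + 1/10·h[0] + 1/10·h[1] + 3/10·h[2]
  h[1] = 1 + 3/10·h[0] + 1/5·h[1] + 2/5·h[2]
  h[2] = 1 + 2/5·h[0] + 1/5·h[1] + 1/5·h[2]
Solving the 3×3 linear system over states ≠ 3 gives exactly h = [14/5, 29/7, 129/35, 0] (h[3] = 0 is the target).

h = [2.8000, 4.1429, 3.6857, 0.0000]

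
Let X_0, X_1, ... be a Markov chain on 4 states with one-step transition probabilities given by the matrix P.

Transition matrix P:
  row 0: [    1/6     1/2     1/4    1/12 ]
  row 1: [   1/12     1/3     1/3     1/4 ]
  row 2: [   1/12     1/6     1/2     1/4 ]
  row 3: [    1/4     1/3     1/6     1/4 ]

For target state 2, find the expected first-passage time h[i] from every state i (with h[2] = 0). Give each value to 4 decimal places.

h = [3.7241, 3.5172, 0.0000, 4.1379]

First-step conditioning: h[2] = 0; for i ≠ 2, h[i] = 1 + Σ_k P[i][k]·h[k].
  h[0] = 1 + 1/6·h[0] + 1/2·h[1] + 1/12·h[3]
  h[1] = 1 + 1/12·h[0] + 1/3·h[1] + 1/4·h[3]
  h[3] = 1 + 1/4·h[0] + 1/3·h[1] + 1/4·h[3]
Solving the 3×3 linear system over states ≠ 2 gives exactly h = [108/29, 102/29, 0, 120/29] (h[2] = 0 is the target).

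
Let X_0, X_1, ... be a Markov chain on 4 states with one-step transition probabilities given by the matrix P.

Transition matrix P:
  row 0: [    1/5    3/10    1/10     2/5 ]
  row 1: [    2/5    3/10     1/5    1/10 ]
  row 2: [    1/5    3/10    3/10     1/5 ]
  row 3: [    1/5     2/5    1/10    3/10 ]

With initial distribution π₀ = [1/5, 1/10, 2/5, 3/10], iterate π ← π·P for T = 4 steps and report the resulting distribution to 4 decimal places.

π = [0.2647, 0.3244, 0.1657, 0.2451]

t=0: π = [0.2000, 0.1000, 0.4000, 0.3000]
t=1: π = [0.2200, 0.3300, 0.1900, 0.2600]
t=2: π = [0.2660, 0.3260, 0.1710, 0.2370]
t=3: π = [0.2652, 0.3237, 0.1668, 0.2443]
t=4: π = [0.2647, 0.3244, 0.1657, 0.2451]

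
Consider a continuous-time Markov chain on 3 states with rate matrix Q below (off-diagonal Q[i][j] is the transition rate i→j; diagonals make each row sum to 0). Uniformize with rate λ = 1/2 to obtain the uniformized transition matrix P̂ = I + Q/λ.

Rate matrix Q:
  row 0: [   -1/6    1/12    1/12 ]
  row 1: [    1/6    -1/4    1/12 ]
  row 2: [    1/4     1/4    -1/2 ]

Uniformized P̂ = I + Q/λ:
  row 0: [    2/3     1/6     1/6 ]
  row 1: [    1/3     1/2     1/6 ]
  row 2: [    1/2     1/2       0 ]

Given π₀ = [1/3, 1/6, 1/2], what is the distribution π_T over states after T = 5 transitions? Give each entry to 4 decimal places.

π = [0.5354, 0.3218, 0.1428]

t=0: π = [0.3333, 0.1667, 0.5000]
t=1: π = [0.5278, 0.3889, 0.0833]
t=2: π = [0.5231, 0.3241, 0.1528]
t=3: π = [0.5332, 0.3256, 0.1412]
t=4: π = [0.5346, 0.3223, 0.1431]
t=5: π = [0.5354, 0.3218, 0.1428]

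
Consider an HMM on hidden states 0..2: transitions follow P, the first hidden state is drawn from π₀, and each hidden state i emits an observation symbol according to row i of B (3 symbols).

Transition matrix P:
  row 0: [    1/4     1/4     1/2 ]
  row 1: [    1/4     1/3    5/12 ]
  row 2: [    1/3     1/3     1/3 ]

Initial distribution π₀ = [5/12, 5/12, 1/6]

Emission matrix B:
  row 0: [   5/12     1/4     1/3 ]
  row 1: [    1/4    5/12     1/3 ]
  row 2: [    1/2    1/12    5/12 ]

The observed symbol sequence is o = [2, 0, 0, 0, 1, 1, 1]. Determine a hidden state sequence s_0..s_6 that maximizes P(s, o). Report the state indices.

path = [0, 2, 0, 2, 1, 1, 1]

t=0: δ = [1.389e-01, 1.389e-01, 6.944e-02]  (obs o_0=2)
t=1: δ = [1.447e-02, 1.157e-02, 3.472e-02]  ψ = [0, 1, 0]  (obs o_1=0)
t=2: δ = [4.823e-03, 2.894e-03, 5.787e-03]  ψ = [2, 2, 2]  (obs o_2=0)
t=3: δ = [8.038e-04, 4.823e-04, 1.206e-03]  ψ = [2, 2, 0]  (obs o_3=0)
t=4: δ = [1.005e-04, 1.674e-04, 3.349e-05]  ψ = [2, 2, 0]  (obs o_4=1)
t=5: δ = [1.047e-05, 2.326e-05, 5.814e-06]  ψ = [1, 1, 1]  (obs o_5=1)
t=6: δ = [1.454e-06, 3.230e-06, 8.075e-07]  ψ = [1, 1, 1]  (obs o_6=1)
backtrack: best end state = 1; path = [0, 2, 0, 2, 1, 1, 1]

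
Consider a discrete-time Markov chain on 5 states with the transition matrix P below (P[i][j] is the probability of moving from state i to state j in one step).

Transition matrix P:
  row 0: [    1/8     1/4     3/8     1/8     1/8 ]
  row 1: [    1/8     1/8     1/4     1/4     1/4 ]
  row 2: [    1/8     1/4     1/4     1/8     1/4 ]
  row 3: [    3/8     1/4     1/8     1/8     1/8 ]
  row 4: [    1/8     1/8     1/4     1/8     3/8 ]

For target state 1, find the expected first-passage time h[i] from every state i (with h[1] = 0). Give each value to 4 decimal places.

h = [4.4784, 0.0000, 4.5598, 4.4580, 5.2112]

First-step conditioning: h[1] = 0; for i ≠ 1, h[i] = 1 + Σ_k P[i][k]·h[k].
  h[0] = 1 + 1/8·h[0] + 3/8·h[2] + 1/8·h[3] + 1/8·h[4]
  h[2] = 1 + 1/8·h[0] + 1/4·h[2] + 1/8·h[3] + 1/4·h[4]
  h[3] = 1 + 3/8·h[0] + 1/8·h[2] + 1/8·h[3] + 1/8·h[4]
  h[4] = 1 + 1/8·h[0] + 1/4·h[2] + 1/8·h[3] + 3/8·h[4]
Solving the 4×4 linear system over states ≠ 1 gives exactly h = [1760/393, 0, 1792/393, 584/131, 2048/393] (h[1] = 0 is the target).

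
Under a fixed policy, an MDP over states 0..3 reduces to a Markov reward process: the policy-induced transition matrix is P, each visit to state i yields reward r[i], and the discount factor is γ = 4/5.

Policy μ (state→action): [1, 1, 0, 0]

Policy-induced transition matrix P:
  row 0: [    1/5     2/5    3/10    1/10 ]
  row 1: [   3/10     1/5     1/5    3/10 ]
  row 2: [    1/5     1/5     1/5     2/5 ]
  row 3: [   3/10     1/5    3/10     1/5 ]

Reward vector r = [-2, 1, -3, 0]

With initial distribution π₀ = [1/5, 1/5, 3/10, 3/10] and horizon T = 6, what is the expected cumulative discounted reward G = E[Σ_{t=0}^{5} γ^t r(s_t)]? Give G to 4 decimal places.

t=0: π = [0.2000, 0.2000, 0.3000, 0.3000], E[r] = -1.1000, γ^t·E[r] = -1.100000, running G = -1.100000
t=1: π = [0.2500, 0.2400, 0.2500, 0.2600], E[r] = -1.0100, γ^t·E[r] = -0.808000, running G = -1.908000
t=2: π = [0.2500, 0.2500, 0.2510, 0.2490], E[r] = -1.0030, γ^t·E[r] = -0.641920, running G = -2.549920
t=3: π = [0.2499, 0.2500, 0.2499, 0.2502], E[r] = -0.9995, γ^t·E[r] = -0.511744, running G = -3.061664
t=4: π = [0.2500, 0.2500, 0.2500, 0.2500], E[r] = -1.0001, γ^t·E[r] = -0.409637, running G = -3.471301
t=5: π = [0.2500, 0.2500, 0.2500, 0.2500], E[r] = -1.0000, γ^t·E[r] = -0.327678, running G = -3.798979

G = -3.7990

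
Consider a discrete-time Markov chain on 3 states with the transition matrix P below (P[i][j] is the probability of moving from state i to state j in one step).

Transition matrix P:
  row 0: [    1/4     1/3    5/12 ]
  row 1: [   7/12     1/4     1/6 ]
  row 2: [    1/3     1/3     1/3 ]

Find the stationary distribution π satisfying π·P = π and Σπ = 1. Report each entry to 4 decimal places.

π = [0.3787, 0.3077, 0.3136]

Balance equations π_j = Σ_i π_i·P[i][j]:
  π_0 = 1/4·π_0 + 7/12·π_1 + 1/3·π_2
  π_1 = 1/3·π_0 + 1/4·π_1 + 1/3·π_2
  normalize: π_0 + π_1 + π_2 = 1
Solving the linear system gives exactly π = [64/169, 4/13, 53/169].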